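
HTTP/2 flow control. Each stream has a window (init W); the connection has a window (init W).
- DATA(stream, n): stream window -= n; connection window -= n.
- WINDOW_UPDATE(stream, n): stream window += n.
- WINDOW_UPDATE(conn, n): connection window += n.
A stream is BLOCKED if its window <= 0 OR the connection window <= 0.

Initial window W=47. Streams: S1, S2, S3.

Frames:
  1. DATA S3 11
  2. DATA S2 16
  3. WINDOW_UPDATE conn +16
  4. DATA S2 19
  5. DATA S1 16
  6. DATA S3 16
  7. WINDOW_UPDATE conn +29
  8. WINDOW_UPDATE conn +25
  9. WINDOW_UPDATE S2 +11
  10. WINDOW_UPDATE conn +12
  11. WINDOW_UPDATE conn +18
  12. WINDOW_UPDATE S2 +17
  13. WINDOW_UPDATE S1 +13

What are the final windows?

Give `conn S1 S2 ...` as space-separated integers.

Answer: 69 44 40 20

Derivation:
Op 1: conn=36 S1=47 S2=47 S3=36 blocked=[]
Op 2: conn=20 S1=47 S2=31 S3=36 blocked=[]
Op 3: conn=36 S1=47 S2=31 S3=36 blocked=[]
Op 4: conn=17 S1=47 S2=12 S3=36 blocked=[]
Op 5: conn=1 S1=31 S2=12 S3=36 blocked=[]
Op 6: conn=-15 S1=31 S2=12 S3=20 blocked=[1, 2, 3]
Op 7: conn=14 S1=31 S2=12 S3=20 blocked=[]
Op 8: conn=39 S1=31 S2=12 S3=20 blocked=[]
Op 9: conn=39 S1=31 S2=23 S3=20 blocked=[]
Op 10: conn=51 S1=31 S2=23 S3=20 blocked=[]
Op 11: conn=69 S1=31 S2=23 S3=20 blocked=[]
Op 12: conn=69 S1=31 S2=40 S3=20 blocked=[]
Op 13: conn=69 S1=44 S2=40 S3=20 blocked=[]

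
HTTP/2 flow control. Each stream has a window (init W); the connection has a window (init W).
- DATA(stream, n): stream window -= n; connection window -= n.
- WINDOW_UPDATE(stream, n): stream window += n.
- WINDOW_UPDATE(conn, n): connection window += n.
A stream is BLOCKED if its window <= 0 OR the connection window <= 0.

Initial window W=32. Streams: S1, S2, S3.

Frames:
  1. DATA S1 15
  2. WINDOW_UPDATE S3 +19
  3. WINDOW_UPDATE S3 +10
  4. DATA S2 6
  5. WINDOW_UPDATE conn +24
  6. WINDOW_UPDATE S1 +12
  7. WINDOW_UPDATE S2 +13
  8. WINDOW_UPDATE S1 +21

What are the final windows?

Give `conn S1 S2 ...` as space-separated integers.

Op 1: conn=17 S1=17 S2=32 S3=32 blocked=[]
Op 2: conn=17 S1=17 S2=32 S3=51 blocked=[]
Op 3: conn=17 S1=17 S2=32 S3=61 blocked=[]
Op 4: conn=11 S1=17 S2=26 S3=61 blocked=[]
Op 5: conn=35 S1=17 S2=26 S3=61 blocked=[]
Op 6: conn=35 S1=29 S2=26 S3=61 blocked=[]
Op 7: conn=35 S1=29 S2=39 S3=61 blocked=[]
Op 8: conn=35 S1=50 S2=39 S3=61 blocked=[]

Answer: 35 50 39 61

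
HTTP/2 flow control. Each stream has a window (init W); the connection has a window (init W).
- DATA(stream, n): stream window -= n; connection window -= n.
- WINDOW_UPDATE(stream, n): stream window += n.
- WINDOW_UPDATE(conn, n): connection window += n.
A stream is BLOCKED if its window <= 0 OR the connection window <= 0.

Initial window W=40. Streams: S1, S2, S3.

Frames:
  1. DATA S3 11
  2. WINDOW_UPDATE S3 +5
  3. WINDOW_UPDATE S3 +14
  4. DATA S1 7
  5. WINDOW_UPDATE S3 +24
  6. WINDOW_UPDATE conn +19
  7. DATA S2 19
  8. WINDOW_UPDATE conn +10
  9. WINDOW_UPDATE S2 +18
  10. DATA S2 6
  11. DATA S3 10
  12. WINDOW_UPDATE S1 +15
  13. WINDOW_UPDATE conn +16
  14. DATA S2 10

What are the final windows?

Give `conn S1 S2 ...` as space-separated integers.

Op 1: conn=29 S1=40 S2=40 S3=29 blocked=[]
Op 2: conn=29 S1=40 S2=40 S3=34 blocked=[]
Op 3: conn=29 S1=40 S2=40 S3=48 blocked=[]
Op 4: conn=22 S1=33 S2=40 S3=48 blocked=[]
Op 5: conn=22 S1=33 S2=40 S3=72 blocked=[]
Op 6: conn=41 S1=33 S2=40 S3=72 blocked=[]
Op 7: conn=22 S1=33 S2=21 S3=72 blocked=[]
Op 8: conn=32 S1=33 S2=21 S3=72 blocked=[]
Op 9: conn=32 S1=33 S2=39 S3=72 blocked=[]
Op 10: conn=26 S1=33 S2=33 S3=72 blocked=[]
Op 11: conn=16 S1=33 S2=33 S3=62 blocked=[]
Op 12: conn=16 S1=48 S2=33 S3=62 blocked=[]
Op 13: conn=32 S1=48 S2=33 S3=62 blocked=[]
Op 14: conn=22 S1=48 S2=23 S3=62 blocked=[]

Answer: 22 48 23 62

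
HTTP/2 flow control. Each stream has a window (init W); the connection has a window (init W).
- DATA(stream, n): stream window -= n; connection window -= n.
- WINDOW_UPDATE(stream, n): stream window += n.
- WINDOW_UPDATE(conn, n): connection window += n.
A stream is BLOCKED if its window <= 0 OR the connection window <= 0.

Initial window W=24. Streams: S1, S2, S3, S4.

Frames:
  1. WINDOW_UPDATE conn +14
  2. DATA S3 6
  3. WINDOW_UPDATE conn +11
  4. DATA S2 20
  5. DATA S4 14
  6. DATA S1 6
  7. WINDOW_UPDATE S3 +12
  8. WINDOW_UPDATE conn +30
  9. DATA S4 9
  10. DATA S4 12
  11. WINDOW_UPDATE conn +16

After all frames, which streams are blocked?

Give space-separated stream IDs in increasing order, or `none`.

Op 1: conn=38 S1=24 S2=24 S3=24 S4=24 blocked=[]
Op 2: conn=32 S1=24 S2=24 S3=18 S4=24 blocked=[]
Op 3: conn=43 S1=24 S2=24 S3=18 S4=24 blocked=[]
Op 4: conn=23 S1=24 S2=4 S3=18 S4=24 blocked=[]
Op 5: conn=9 S1=24 S2=4 S3=18 S4=10 blocked=[]
Op 6: conn=3 S1=18 S2=4 S3=18 S4=10 blocked=[]
Op 7: conn=3 S1=18 S2=4 S3=30 S4=10 blocked=[]
Op 8: conn=33 S1=18 S2=4 S3=30 S4=10 blocked=[]
Op 9: conn=24 S1=18 S2=4 S3=30 S4=1 blocked=[]
Op 10: conn=12 S1=18 S2=4 S3=30 S4=-11 blocked=[4]
Op 11: conn=28 S1=18 S2=4 S3=30 S4=-11 blocked=[4]

Answer: S4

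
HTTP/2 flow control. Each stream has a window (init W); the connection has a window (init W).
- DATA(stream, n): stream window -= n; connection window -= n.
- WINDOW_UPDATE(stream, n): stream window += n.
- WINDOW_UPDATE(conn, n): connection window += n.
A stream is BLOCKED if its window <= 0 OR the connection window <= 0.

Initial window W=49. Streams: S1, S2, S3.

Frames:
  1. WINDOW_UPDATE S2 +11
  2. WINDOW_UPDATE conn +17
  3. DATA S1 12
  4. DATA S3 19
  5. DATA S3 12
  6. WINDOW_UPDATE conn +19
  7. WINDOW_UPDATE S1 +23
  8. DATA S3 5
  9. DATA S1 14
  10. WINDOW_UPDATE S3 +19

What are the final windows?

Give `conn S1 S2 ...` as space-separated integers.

Answer: 23 46 60 32

Derivation:
Op 1: conn=49 S1=49 S2=60 S3=49 blocked=[]
Op 2: conn=66 S1=49 S2=60 S3=49 blocked=[]
Op 3: conn=54 S1=37 S2=60 S3=49 blocked=[]
Op 4: conn=35 S1=37 S2=60 S3=30 blocked=[]
Op 5: conn=23 S1=37 S2=60 S3=18 blocked=[]
Op 6: conn=42 S1=37 S2=60 S3=18 blocked=[]
Op 7: conn=42 S1=60 S2=60 S3=18 blocked=[]
Op 8: conn=37 S1=60 S2=60 S3=13 blocked=[]
Op 9: conn=23 S1=46 S2=60 S3=13 blocked=[]
Op 10: conn=23 S1=46 S2=60 S3=32 blocked=[]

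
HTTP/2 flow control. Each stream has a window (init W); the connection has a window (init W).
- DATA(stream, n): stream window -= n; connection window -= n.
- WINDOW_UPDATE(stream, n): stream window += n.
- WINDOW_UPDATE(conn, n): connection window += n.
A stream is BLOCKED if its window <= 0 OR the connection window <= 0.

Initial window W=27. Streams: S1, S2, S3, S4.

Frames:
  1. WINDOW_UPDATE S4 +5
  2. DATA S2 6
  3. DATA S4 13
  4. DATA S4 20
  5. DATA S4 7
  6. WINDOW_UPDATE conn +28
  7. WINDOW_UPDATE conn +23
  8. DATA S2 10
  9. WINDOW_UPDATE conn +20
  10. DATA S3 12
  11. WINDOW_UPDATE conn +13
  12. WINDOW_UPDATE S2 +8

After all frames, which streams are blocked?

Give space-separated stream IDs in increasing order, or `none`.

Op 1: conn=27 S1=27 S2=27 S3=27 S4=32 blocked=[]
Op 2: conn=21 S1=27 S2=21 S3=27 S4=32 blocked=[]
Op 3: conn=8 S1=27 S2=21 S3=27 S4=19 blocked=[]
Op 4: conn=-12 S1=27 S2=21 S3=27 S4=-1 blocked=[1, 2, 3, 4]
Op 5: conn=-19 S1=27 S2=21 S3=27 S4=-8 blocked=[1, 2, 3, 4]
Op 6: conn=9 S1=27 S2=21 S3=27 S4=-8 blocked=[4]
Op 7: conn=32 S1=27 S2=21 S3=27 S4=-8 blocked=[4]
Op 8: conn=22 S1=27 S2=11 S3=27 S4=-8 blocked=[4]
Op 9: conn=42 S1=27 S2=11 S3=27 S4=-8 blocked=[4]
Op 10: conn=30 S1=27 S2=11 S3=15 S4=-8 blocked=[4]
Op 11: conn=43 S1=27 S2=11 S3=15 S4=-8 blocked=[4]
Op 12: conn=43 S1=27 S2=19 S3=15 S4=-8 blocked=[4]

Answer: S4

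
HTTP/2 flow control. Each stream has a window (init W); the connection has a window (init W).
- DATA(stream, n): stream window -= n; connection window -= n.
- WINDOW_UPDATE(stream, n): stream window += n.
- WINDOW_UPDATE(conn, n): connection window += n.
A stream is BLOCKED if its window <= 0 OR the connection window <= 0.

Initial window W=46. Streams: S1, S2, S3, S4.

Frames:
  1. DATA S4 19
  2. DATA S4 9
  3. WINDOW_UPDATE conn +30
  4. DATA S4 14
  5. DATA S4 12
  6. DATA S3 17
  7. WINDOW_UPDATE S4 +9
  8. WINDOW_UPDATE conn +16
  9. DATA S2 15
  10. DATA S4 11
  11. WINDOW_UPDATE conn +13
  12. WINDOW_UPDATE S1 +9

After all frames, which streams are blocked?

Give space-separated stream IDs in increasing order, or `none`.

Answer: S4

Derivation:
Op 1: conn=27 S1=46 S2=46 S3=46 S4=27 blocked=[]
Op 2: conn=18 S1=46 S2=46 S3=46 S4=18 blocked=[]
Op 3: conn=48 S1=46 S2=46 S3=46 S4=18 blocked=[]
Op 4: conn=34 S1=46 S2=46 S3=46 S4=4 blocked=[]
Op 5: conn=22 S1=46 S2=46 S3=46 S4=-8 blocked=[4]
Op 6: conn=5 S1=46 S2=46 S3=29 S4=-8 blocked=[4]
Op 7: conn=5 S1=46 S2=46 S3=29 S4=1 blocked=[]
Op 8: conn=21 S1=46 S2=46 S3=29 S4=1 blocked=[]
Op 9: conn=6 S1=46 S2=31 S3=29 S4=1 blocked=[]
Op 10: conn=-5 S1=46 S2=31 S3=29 S4=-10 blocked=[1, 2, 3, 4]
Op 11: conn=8 S1=46 S2=31 S3=29 S4=-10 blocked=[4]
Op 12: conn=8 S1=55 S2=31 S3=29 S4=-10 blocked=[4]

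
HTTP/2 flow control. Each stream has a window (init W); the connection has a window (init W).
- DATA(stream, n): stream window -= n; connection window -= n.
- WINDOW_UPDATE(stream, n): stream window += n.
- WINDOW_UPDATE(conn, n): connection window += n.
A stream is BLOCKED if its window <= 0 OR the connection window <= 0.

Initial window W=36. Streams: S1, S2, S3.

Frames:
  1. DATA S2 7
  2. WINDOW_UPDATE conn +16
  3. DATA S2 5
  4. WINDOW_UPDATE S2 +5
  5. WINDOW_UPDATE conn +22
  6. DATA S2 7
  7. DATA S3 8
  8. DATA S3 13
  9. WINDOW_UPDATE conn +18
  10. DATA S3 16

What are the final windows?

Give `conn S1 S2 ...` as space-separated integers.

Answer: 36 36 22 -1

Derivation:
Op 1: conn=29 S1=36 S2=29 S3=36 blocked=[]
Op 2: conn=45 S1=36 S2=29 S3=36 blocked=[]
Op 3: conn=40 S1=36 S2=24 S3=36 blocked=[]
Op 4: conn=40 S1=36 S2=29 S3=36 blocked=[]
Op 5: conn=62 S1=36 S2=29 S3=36 blocked=[]
Op 6: conn=55 S1=36 S2=22 S3=36 blocked=[]
Op 7: conn=47 S1=36 S2=22 S3=28 blocked=[]
Op 8: conn=34 S1=36 S2=22 S3=15 blocked=[]
Op 9: conn=52 S1=36 S2=22 S3=15 blocked=[]
Op 10: conn=36 S1=36 S2=22 S3=-1 blocked=[3]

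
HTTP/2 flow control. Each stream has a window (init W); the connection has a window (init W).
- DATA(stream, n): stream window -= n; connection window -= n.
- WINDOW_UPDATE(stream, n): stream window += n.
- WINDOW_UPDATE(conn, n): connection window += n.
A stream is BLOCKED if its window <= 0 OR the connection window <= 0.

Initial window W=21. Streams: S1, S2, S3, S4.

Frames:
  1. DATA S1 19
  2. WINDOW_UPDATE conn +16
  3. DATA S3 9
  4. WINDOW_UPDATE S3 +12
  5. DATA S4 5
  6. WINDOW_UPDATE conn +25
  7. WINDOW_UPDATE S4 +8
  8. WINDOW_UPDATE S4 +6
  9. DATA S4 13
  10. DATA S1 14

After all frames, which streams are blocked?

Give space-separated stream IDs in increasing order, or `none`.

Answer: S1

Derivation:
Op 1: conn=2 S1=2 S2=21 S3=21 S4=21 blocked=[]
Op 2: conn=18 S1=2 S2=21 S3=21 S4=21 blocked=[]
Op 3: conn=9 S1=2 S2=21 S3=12 S4=21 blocked=[]
Op 4: conn=9 S1=2 S2=21 S3=24 S4=21 blocked=[]
Op 5: conn=4 S1=2 S2=21 S3=24 S4=16 blocked=[]
Op 6: conn=29 S1=2 S2=21 S3=24 S4=16 blocked=[]
Op 7: conn=29 S1=2 S2=21 S3=24 S4=24 blocked=[]
Op 8: conn=29 S1=2 S2=21 S3=24 S4=30 blocked=[]
Op 9: conn=16 S1=2 S2=21 S3=24 S4=17 blocked=[]
Op 10: conn=2 S1=-12 S2=21 S3=24 S4=17 blocked=[1]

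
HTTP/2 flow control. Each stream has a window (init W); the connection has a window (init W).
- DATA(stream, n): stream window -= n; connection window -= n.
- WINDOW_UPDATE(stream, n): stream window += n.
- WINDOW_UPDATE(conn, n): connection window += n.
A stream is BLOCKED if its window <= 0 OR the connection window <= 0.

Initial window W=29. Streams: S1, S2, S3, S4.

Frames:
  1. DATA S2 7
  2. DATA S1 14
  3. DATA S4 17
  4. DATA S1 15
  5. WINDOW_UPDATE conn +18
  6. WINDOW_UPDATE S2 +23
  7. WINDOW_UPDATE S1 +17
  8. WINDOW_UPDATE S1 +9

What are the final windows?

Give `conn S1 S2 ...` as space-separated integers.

Op 1: conn=22 S1=29 S2=22 S3=29 S4=29 blocked=[]
Op 2: conn=8 S1=15 S2=22 S3=29 S4=29 blocked=[]
Op 3: conn=-9 S1=15 S2=22 S3=29 S4=12 blocked=[1, 2, 3, 4]
Op 4: conn=-24 S1=0 S2=22 S3=29 S4=12 blocked=[1, 2, 3, 4]
Op 5: conn=-6 S1=0 S2=22 S3=29 S4=12 blocked=[1, 2, 3, 4]
Op 6: conn=-6 S1=0 S2=45 S3=29 S4=12 blocked=[1, 2, 3, 4]
Op 7: conn=-6 S1=17 S2=45 S3=29 S4=12 blocked=[1, 2, 3, 4]
Op 8: conn=-6 S1=26 S2=45 S3=29 S4=12 blocked=[1, 2, 3, 4]

Answer: -6 26 45 29 12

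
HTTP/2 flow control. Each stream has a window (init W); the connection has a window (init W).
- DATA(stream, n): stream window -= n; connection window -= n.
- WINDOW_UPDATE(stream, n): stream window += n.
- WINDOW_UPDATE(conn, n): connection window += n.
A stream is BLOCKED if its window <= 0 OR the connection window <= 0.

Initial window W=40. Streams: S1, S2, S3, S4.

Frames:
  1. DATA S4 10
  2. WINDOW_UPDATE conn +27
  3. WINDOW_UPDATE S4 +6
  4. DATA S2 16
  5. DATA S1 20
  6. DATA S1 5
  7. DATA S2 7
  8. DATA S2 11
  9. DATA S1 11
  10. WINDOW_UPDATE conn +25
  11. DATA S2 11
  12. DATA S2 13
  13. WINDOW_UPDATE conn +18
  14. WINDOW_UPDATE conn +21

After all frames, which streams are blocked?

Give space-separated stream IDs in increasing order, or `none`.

Op 1: conn=30 S1=40 S2=40 S3=40 S4=30 blocked=[]
Op 2: conn=57 S1=40 S2=40 S3=40 S4=30 blocked=[]
Op 3: conn=57 S1=40 S2=40 S3=40 S4=36 blocked=[]
Op 4: conn=41 S1=40 S2=24 S3=40 S4=36 blocked=[]
Op 5: conn=21 S1=20 S2=24 S3=40 S4=36 blocked=[]
Op 6: conn=16 S1=15 S2=24 S3=40 S4=36 blocked=[]
Op 7: conn=9 S1=15 S2=17 S3=40 S4=36 blocked=[]
Op 8: conn=-2 S1=15 S2=6 S3=40 S4=36 blocked=[1, 2, 3, 4]
Op 9: conn=-13 S1=4 S2=6 S3=40 S4=36 blocked=[1, 2, 3, 4]
Op 10: conn=12 S1=4 S2=6 S3=40 S4=36 blocked=[]
Op 11: conn=1 S1=4 S2=-5 S3=40 S4=36 blocked=[2]
Op 12: conn=-12 S1=4 S2=-18 S3=40 S4=36 blocked=[1, 2, 3, 4]
Op 13: conn=6 S1=4 S2=-18 S3=40 S4=36 blocked=[2]
Op 14: conn=27 S1=4 S2=-18 S3=40 S4=36 blocked=[2]

Answer: S2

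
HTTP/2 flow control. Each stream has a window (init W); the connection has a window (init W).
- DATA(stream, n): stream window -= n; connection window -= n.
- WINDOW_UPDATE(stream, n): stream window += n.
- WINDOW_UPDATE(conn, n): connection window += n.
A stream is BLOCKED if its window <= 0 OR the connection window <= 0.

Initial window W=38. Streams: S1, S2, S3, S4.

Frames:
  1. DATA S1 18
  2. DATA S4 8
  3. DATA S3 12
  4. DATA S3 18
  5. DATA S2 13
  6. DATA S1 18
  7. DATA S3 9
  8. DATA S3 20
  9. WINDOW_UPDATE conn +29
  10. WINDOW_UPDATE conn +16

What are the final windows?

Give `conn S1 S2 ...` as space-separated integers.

Op 1: conn=20 S1=20 S2=38 S3=38 S4=38 blocked=[]
Op 2: conn=12 S1=20 S2=38 S3=38 S4=30 blocked=[]
Op 3: conn=0 S1=20 S2=38 S3=26 S4=30 blocked=[1, 2, 3, 4]
Op 4: conn=-18 S1=20 S2=38 S3=8 S4=30 blocked=[1, 2, 3, 4]
Op 5: conn=-31 S1=20 S2=25 S3=8 S4=30 blocked=[1, 2, 3, 4]
Op 6: conn=-49 S1=2 S2=25 S3=8 S4=30 blocked=[1, 2, 3, 4]
Op 7: conn=-58 S1=2 S2=25 S3=-1 S4=30 blocked=[1, 2, 3, 4]
Op 8: conn=-78 S1=2 S2=25 S3=-21 S4=30 blocked=[1, 2, 3, 4]
Op 9: conn=-49 S1=2 S2=25 S3=-21 S4=30 blocked=[1, 2, 3, 4]
Op 10: conn=-33 S1=2 S2=25 S3=-21 S4=30 blocked=[1, 2, 3, 4]

Answer: -33 2 25 -21 30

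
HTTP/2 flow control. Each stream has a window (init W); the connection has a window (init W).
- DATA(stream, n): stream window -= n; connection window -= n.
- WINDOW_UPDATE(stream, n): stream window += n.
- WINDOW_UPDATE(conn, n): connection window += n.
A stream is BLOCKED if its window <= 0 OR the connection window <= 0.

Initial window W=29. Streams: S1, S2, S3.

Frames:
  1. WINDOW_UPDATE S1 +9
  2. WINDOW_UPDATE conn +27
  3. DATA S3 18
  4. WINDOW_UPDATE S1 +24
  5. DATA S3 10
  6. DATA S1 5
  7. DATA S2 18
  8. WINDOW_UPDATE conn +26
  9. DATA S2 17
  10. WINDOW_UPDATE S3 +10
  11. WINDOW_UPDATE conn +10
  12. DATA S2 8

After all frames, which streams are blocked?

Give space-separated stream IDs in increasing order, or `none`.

Op 1: conn=29 S1=38 S2=29 S3=29 blocked=[]
Op 2: conn=56 S1=38 S2=29 S3=29 blocked=[]
Op 3: conn=38 S1=38 S2=29 S3=11 blocked=[]
Op 4: conn=38 S1=62 S2=29 S3=11 blocked=[]
Op 5: conn=28 S1=62 S2=29 S3=1 blocked=[]
Op 6: conn=23 S1=57 S2=29 S3=1 blocked=[]
Op 7: conn=5 S1=57 S2=11 S3=1 blocked=[]
Op 8: conn=31 S1=57 S2=11 S3=1 blocked=[]
Op 9: conn=14 S1=57 S2=-6 S3=1 blocked=[2]
Op 10: conn=14 S1=57 S2=-6 S3=11 blocked=[2]
Op 11: conn=24 S1=57 S2=-6 S3=11 blocked=[2]
Op 12: conn=16 S1=57 S2=-14 S3=11 blocked=[2]

Answer: S2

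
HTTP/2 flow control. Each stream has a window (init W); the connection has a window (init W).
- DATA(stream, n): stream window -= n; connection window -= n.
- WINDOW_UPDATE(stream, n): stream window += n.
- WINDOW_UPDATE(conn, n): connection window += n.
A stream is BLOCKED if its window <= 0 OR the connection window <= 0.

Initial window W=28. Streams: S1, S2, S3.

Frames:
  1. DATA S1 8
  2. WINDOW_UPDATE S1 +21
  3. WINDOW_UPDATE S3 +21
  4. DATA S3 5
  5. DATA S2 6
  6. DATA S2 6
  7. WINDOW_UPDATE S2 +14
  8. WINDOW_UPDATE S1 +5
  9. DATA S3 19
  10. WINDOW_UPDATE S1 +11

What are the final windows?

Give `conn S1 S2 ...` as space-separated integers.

Answer: -16 57 30 25

Derivation:
Op 1: conn=20 S1=20 S2=28 S3=28 blocked=[]
Op 2: conn=20 S1=41 S2=28 S3=28 blocked=[]
Op 3: conn=20 S1=41 S2=28 S3=49 blocked=[]
Op 4: conn=15 S1=41 S2=28 S3=44 blocked=[]
Op 5: conn=9 S1=41 S2=22 S3=44 blocked=[]
Op 6: conn=3 S1=41 S2=16 S3=44 blocked=[]
Op 7: conn=3 S1=41 S2=30 S3=44 blocked=[]
Op 8: conn=3 S1=46 S2=30 S3=44 blocked=[]
Op 9: conn=-16 S1=46 S2=30 S3=25 blocked=[1, 2, 3]
Op 10: conn=-16 S1=57 S2=30 S3=25 blocked=[1, 2, 3]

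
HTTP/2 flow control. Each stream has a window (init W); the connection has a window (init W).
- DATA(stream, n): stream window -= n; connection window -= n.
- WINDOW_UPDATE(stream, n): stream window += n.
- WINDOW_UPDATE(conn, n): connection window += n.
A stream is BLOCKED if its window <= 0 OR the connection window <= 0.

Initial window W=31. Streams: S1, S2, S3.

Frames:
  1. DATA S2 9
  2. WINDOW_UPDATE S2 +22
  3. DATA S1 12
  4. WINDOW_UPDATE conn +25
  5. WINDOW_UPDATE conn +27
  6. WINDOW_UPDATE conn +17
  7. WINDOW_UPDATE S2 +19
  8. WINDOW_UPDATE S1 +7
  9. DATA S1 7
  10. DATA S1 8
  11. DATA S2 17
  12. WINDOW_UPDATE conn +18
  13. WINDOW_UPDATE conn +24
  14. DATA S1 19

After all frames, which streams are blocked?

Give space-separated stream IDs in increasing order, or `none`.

Op 1: conn=22 S1=31 S2=22 S3=31 blocked=[]
Op 2: conn=22 S1=31 S2=44 S3=31 blocked=[]
Op 3: conn=10 S1=19 S2=44 S3=31 blocked=[]
Op 4: conn=35 S1=19 S2=44 S3=31 blocked=[]
Op 5: conn=62 S1=19 S2=44 S3=31 blocked=[]
Op 6: conn=79 S1=19 S2=44 S3=31 blocked=[]
Op 7: conn=79 S1=19 S2=63 S3=31 blocked=[]
Op 8: conn=79 S1=26 S2=63 S3=31 blocked=[]
Op 9: conn=72 S1=19 S2=63 S3=31 blocked=[]
Op 10: conn=64 S1=11 S2=63 S3=31 blocked=[]
Op 11: conn=47 S1=11 S2=46 S3=31 blocked=[]
Op 12: conn=65 S1=11 S2=46 S3=31 blocked=[]
Op 13: conn=89 S1=11 S2=46 S3=31 blocked=[]
Op 14: conn=70 S1=-8 S2=46 S3=31 blocked=[1]

Answer: S1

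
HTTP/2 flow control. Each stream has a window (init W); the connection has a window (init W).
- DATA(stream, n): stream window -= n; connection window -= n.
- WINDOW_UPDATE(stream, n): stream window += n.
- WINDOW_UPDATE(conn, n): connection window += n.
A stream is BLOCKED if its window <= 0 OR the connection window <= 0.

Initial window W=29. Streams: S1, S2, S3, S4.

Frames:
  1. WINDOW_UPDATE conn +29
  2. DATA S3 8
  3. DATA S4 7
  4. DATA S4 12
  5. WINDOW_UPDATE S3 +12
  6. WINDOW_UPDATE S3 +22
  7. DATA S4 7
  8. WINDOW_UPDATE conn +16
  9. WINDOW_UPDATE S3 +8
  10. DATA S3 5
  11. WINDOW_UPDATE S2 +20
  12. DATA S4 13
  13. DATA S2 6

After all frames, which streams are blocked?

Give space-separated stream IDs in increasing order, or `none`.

Op 1: conn=58 S1=29 S2=29 S3=29 S4=29 blocked=[]
Op 2: conn=50 S1=29 S2=29 S3=21 S4=29 blocked=[]
Op 3: conn=43 S1=29 S2=29 S3=21 S4=22 blocked=[]
Op 4: conn=31 S1=29 S2=29 S3=21 S4=10 blocked=[]
Op 5: conn=31 S1=29 S2=29 S3=33 S4=10 blocked=[]
Op 6: conn=31 S1=29 S2=29 S3=55 S4=10 blocked=[]
Op 7: conn=24 S1=29 S2=29 S3=55 S4=3 blocked=[]
Op 8: conn=40 S1=29 S2=29 S3=55 S4=3 blocked=[]
Op 9: conn=40 S1=29 S2=29 S3=63 S4=3 blocked=[]
Op 10: conn=35 S1=29 S2=29 S3=58 S4=3 blocked=[]
Op 11: conn=35 S1=29 S2=49 S3=58 S4=3 blocked=[]
Op 12: conn=22 S1=29 S2=49 S3=58 S4=-10 blocked=[4]
Op 13: conn=16 S1=29 S2=43 S3=58 S4=-10 blocked=[4]

Answer: S4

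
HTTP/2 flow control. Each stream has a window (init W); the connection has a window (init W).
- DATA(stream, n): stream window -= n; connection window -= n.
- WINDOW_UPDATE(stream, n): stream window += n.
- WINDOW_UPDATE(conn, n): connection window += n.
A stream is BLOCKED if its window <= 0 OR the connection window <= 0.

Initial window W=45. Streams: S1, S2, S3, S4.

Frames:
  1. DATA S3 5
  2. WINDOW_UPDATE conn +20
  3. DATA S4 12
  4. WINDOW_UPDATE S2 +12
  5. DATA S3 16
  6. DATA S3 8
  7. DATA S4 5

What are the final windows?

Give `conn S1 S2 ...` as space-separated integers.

Answer: 19 45 57 16 28

Derivation:
Op 1: conn=40 S1=45 S2=45 S3=40 S4=45 blocked=[]
Op 2: conn=60 S1=45 S2=45 S3=40 S4=45 blocked=[]
Op 3: conn=48 S1=45 S2=45 S3=40 S4=33 blocked=[]
Op 4: conn=48 S1=45 S2=57 S3=40 S4=33 blocked=[]
Op 5: conn=32 S1=45 S2=57 S3=24 S4=33 blocked=[]
Op 6: conn=24 S1=45 S2=57 S3=16 S4=33 blocked=[]
Op 7: conn=19 S1=45 S2=57 S3=16 S4=28 blocked=[]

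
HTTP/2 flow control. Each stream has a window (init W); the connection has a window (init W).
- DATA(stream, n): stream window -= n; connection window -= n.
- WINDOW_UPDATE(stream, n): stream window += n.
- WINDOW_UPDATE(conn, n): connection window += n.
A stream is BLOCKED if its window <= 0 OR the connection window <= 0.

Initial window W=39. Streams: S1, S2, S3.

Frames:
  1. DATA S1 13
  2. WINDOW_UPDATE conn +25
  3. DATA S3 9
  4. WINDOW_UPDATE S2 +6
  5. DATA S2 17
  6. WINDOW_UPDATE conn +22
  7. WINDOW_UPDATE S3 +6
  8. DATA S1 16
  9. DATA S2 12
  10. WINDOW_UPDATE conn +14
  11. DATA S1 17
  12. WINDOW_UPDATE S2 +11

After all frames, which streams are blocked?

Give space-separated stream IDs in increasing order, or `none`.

Op 1: conn=26 S1=26 S2=39 S3=39 blocked=[]
Op 2: conn=51 S1=26 S2=39 S3=39 blocked=[]
Op 3: conn=42 S1=26 S2=39 S3=30 blocked=[]
Op 4: conn=42 S1=26 S2=45 S3=30 blocked=[]
Op 5: conn=25 S1=26 S2=28 S3=30 blocked=[]
Op 6: conn=47 S1=26 S2=28 S3=30 blocked=[]
Op 7: conn=47 S1=26 S2=28 S3=36 blocked=[]
Op 8: conn=31 S1=10 S2=28 S3=36 blocked=[]
Op 9: conn=19 S1=10 S2=16 S3=36 blocked=[]
Op 10: conn=33 S1=10 S2=16 S3=36 blocked=[]
Op 11: conn=16 S1=-7 S2=16 S3=36 blocked=[1]
Op 12: conn=16 S1=-7 S2=27 S3=36 blocked=[1]

Answer: S1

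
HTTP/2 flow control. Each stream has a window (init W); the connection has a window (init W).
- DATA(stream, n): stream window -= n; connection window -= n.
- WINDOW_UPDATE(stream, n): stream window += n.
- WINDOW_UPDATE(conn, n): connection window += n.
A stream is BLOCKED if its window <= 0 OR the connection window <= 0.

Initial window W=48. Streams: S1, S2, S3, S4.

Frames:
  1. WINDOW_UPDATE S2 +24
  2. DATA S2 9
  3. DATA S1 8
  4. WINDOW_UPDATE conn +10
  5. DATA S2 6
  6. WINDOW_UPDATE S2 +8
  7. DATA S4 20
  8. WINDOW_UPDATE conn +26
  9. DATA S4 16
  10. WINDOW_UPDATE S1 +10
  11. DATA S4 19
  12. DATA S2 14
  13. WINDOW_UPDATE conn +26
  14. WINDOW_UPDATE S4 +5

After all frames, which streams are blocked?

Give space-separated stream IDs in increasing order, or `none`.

Op 1: conn=48 S1=48 S2=72 S3=48 S4=48 blocked=[]
Op 2: conn=39 S1=48 S2=63 S3=48 S4=48 blocked=[]
Op 3: conn=31 S1=40 S2=63 S3=48 S4=48 blocked=[]
Op 4: conn=41 S1=40 S2=63 S3=48 S4=48 blocked=[]
Op 5: conn=35 S1=40 S2=57 S3=48 S4=48 blocked=[]
Op 6: conn=35 S1=40 S2=65 S3=48 S4=48 blocked=[]
Op 7: conn=15 S1=40 S2=65 S3=48 S4=28 blocked=[]
Op 8: conn=41 S1=40 S2=65 S3=48 S4=28 blocked=[]
Op 9: conn=25 S1=40 S2=65 S3=48 S4=12 blocked=[]
Op 10: conn=25 S1=50 S2=65 S3=48 S4=12 blocked=[]
Op 11: conn=6 S1=50 S2=65 S3=48 S4=-7 blocked=[4]
Op 12: conn=-8 S1=50 S2=51 S3=48 S4=-7 blocked=[1, 2, 3, 4]
Op 13: conn=18 S1=50 S2=51 S3=48 S4=-7 blocked=[4]
Op 14: conn=18 S1=50 S2=51 S3=48 S4=-2 blocked=[4]

Answer: S4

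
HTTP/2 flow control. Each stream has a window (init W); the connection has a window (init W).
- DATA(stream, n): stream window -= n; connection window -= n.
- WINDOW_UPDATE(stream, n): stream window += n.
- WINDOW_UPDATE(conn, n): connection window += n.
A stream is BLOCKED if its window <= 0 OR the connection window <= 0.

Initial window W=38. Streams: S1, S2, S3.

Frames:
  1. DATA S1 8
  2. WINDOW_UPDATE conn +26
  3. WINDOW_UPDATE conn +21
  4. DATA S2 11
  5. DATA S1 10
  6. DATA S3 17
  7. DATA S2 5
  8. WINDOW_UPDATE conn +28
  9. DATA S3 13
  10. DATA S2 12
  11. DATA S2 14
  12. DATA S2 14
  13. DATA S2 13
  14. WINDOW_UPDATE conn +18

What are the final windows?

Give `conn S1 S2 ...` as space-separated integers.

Answer: 14 20 -31 8

Derivation:
Op 1: conn=30 S1=30 S2=38 S3=38 blocked=[]
Op 2: conn=56 S1=30 S2=38 S3=38 blocked=[]
Op 3: conn=77 S1=30 S2=38 S3=38 blocked=[]
Op 4: conn=66 S1=30 S2=27 S3=38 blocked=[]
Op 5: conn=56 S1=20 S2=27 S3=38 blocked=[]
Op 6: conn=39 S1=20 S2=27 S3=21 blocked=[]
Op 7: conn=34 S1=20 S2=22 S3=21 blocked=[]
Op 8: conn=62 S1=20 S2=22 S3=21 blocked=[]
Op 9: conn=49 S1=20 S2=22 S3=8 blocked=[]
Op 10: conn=37 S1=20 S2=10 S3=8 blocked=[]
Op 11: conn=23 S1=20 S2=-4 S3=8 blocked=[2]
Op 12: conn=9 S1=20 S2=-18 S3=8 blocked=[2]
Op 13: conn=-4 S1=20 S2=-31 S3=8 blocked=[1, 2, 3]
Op 14: conn=14 S1=20 S2=-31 S3=8 blocked=[2]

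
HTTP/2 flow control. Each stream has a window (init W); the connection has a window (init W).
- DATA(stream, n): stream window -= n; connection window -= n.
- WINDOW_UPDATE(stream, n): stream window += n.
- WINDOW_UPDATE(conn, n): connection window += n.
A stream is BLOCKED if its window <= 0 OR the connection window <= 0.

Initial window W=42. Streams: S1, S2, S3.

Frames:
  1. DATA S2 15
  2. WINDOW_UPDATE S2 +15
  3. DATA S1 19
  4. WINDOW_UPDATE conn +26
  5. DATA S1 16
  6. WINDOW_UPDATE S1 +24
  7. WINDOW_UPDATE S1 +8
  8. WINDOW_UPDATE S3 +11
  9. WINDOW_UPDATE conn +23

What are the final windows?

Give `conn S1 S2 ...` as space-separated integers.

Op 1: conn=27 S1=42 S2=27 S3=42 blocked=[]
Op 2: conn=27 S1=42 S2=42 S3=42 blocked=[]
Op 3: conn=8 S1=23 S2=42 S3=42 blocked=[]
Op 4: conn=34 S1=23 S2=42 S3=42 blocked=[]
Op 5: conn=18 S1=7 S2=42 S3=42 blocked=[]
Op 6: conn=18 S1=31 S2=42 S3=42 blocked=[]
Op 7: conn=18 S1=39 S2=42 S3=42 blocked=[]
Op 8: conn=18 S1=39 S2=42 S3=53 blocked=[]
Op 9: conn=41 S1=39 S2=42 S3=53 blocked=[]

Answer: 41 39 42 53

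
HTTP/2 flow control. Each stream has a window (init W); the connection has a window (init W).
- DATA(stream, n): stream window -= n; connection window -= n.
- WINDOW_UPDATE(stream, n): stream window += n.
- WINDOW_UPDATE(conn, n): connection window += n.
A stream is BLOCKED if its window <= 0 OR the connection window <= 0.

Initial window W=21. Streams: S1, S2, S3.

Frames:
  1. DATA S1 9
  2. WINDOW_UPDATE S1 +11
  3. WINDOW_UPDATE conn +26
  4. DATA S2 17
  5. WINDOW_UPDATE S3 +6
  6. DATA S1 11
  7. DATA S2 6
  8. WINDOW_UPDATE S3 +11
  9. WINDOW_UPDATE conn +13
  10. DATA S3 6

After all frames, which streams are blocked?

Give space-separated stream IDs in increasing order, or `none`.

Answer: S2

Derivation:
Op 1: conn=12 S1=12 S2=21 S3=21 blocked=[]
Op 2: conn=12 S1=23 S2=21 S3=21 blocked=[]
Op 3: conn=38 S1=23 S2=21 S3=21 blocked=[]
Op 4: conn=21 S1=23 S2=4 S3=21 blocked=[]
Op 5: conn=21 S1=23 S2=4 S3=27 blocked=[]
Op 6: conn=10 S1=12 S2=4 S3=27 blocked=[]
Op 7: conn=4 S1=12 S2=-2 S3=27 blocked=[2]
Op 8: conn=4 S1=12 S2=-2 S3=38 blocked=[2]
Op 9: conn=17 S1=12 S2=-2 S3=38 blocked=[2]
Op 10: conn=11 S1=12 S2=-2 S3=32 blocked=[2]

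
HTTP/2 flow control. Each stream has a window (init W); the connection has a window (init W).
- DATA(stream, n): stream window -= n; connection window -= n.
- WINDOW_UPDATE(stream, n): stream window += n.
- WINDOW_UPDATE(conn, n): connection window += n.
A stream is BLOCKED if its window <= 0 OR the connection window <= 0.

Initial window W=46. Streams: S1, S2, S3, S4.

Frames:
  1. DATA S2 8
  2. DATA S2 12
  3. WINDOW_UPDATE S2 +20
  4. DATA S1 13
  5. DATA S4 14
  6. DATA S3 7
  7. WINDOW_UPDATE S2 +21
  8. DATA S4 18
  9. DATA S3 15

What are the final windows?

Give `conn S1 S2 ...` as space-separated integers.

Op 1: conn=38 S1=46 S2=38 S3=46 S4=46 blocked=[]
Op 2: conn=26 S1=46 S2=26 S3=46 S4=46 blocked=[]
Op 3: conn=26 S1=46 S2=46 S3=46 S4=46 blocked=[]
Op 4: conn=13 S1=33 S2=46 S3=46 S4=46 blocked=[]
Op 5: conn=-1 S1=33 S2=46 S3=46 S4=32 blocked=[1, 2, 3, 4]
Op 6: conn=-8 S1=33 S2=46 S3=39 S4=32 blocked=[1, 2, 3, 4]
Op 7: conn=-8 S1=33 S2=67 S3=39 S4=32 blocked=[1, 2, 3, 4]
Op 8: conn=-26 S1=33 S2=67 S3=39 S4=14 blocked=[1, 2, 3, 4]
Op 9: conn=-41 S1=33 S2=67 S3=24 S4=14 blocked=[1, 2, 3, 4]

Answer: -41 33 67 24 14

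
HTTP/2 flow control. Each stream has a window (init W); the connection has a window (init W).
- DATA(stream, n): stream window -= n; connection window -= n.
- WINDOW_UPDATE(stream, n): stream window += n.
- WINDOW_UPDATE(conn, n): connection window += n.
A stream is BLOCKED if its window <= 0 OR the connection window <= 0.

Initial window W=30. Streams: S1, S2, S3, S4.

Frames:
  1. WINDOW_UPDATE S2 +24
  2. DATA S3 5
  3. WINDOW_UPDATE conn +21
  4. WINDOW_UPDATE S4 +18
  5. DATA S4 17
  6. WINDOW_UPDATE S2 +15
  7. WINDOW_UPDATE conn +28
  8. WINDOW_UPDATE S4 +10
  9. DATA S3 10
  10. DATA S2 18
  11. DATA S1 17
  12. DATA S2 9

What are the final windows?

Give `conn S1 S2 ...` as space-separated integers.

Answer: 3 13 42 15 41

Derivation:
Op 1: conn=30 S1=30 S2=54 S3=30 S4=30 blocked=[]
Op 2: conn=25 S1=30 S2=54 S3=25 S4=30 blocked=[]
Op 3: conn=46 S1=30 S2=54 S3=25 S4=30 blocked=[]
Op 4: conn=46 S1=30 S2=54 S3=25 S4=48 blocked=[]
Op 5: conn=29 S1=30 S2=54 S3=25 S4=31 blocked=[]
Op 6: conn=29 S1=30 S2=69 S3=25 S4=31 blocked=[]
Op 7: conn=57 S1=30 S2=69 S3=25 S4=31 blocked=[]
Op 8: conn=57 S1=30 S2=69 S3=25 S4=41 blocked=[]
Op 9: conn=47 S1=30 S2=69 S3=15 S4=41 blocked=[]
Op 10: conn=29 S1=30 S2=51 S3=15 S4=41 blocked=[]
Op 11: conn=12 S1=13 S2=51 S3=15 S4=41 blocked=[]
Op 12: conn=3 S1=13 S2=42 S3=15 S4=41 blocked=[]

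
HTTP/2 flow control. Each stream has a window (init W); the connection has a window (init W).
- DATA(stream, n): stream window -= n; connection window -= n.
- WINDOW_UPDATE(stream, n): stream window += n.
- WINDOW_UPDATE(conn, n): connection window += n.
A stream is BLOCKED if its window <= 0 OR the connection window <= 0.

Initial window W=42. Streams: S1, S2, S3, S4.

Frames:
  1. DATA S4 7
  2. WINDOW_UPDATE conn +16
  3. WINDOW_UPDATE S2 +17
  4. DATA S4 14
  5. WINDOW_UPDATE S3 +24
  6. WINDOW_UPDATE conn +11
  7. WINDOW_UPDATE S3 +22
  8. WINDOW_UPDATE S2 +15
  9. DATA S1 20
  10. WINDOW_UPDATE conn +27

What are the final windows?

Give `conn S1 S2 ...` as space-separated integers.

Op 1: conn=35 S1=42 S2=42 S3=42 S4=35 blocked=[]
Op 2: conn=51 S1=42 S2=42 S3=42 S4=35 blocked=[]
Op 3: conn=51 S1=42 S2=59 S3=42 S4=35 blocked=[]
Op 4: conn=37 S1=42 S2=59 S3=42 S4=21 blocked=[]
Op 5: conn=37 S1=42 S2=59 S3=66 S4=21 blocked=[]
Op 6: conn=48 S1=42 S2=59 S3=66 S4=21 blocked=[]
Op 7: conn=48 S1=42 S2=59 S3=88 S4=21 blocked=[]
Op 8: conn=48 S1=42 S2=74 S3=88 S4=21 blocked=[]
Op 9: conn=28 S1=22 S2=74 S3=88 S4=21 blocked=[]
Op 10: conn=55 S1=22 S2=74 S3=88 S4=21 blocked=[]

Answer: 55 22 74 88 21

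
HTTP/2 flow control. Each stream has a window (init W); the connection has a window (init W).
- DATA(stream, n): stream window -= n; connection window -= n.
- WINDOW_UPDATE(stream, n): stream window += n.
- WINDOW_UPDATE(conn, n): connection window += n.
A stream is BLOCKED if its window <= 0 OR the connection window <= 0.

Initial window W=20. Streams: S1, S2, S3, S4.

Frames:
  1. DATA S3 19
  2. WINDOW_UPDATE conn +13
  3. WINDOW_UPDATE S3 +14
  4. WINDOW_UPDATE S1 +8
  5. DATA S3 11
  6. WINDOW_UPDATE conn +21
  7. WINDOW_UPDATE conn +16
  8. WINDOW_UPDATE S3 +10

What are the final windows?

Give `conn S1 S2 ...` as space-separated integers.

Answer: 40 28 20 14 20

Derivation:
Op 1: conn=1 S1=20 S2=20 S3=1 S4=20 blocked=[]
Op 2: conn=14 S1=20 S2=20 S3=1 S4=20 blocked=[]
Op 3: conn=14 S1=20 S2=20 S3=15 S4=20 blocked=[]
Op 4: conn=14 S1=28 S2=20 S3=15 S4=20 blocked=[]
Op 5: conn=3 S1=28 S2=20 S3=4 S4=20 blocked=[]
Op 6: conn=24 S1=28 S2=20 S3=4 S4=20 blocked=[]
Op 7: conn=40 S1=28 S2=20 S3=4 S4=20 blocked=[]
Op 8: conn=40 S1=28 S2=20 S3=14 S4=20 blocked=[]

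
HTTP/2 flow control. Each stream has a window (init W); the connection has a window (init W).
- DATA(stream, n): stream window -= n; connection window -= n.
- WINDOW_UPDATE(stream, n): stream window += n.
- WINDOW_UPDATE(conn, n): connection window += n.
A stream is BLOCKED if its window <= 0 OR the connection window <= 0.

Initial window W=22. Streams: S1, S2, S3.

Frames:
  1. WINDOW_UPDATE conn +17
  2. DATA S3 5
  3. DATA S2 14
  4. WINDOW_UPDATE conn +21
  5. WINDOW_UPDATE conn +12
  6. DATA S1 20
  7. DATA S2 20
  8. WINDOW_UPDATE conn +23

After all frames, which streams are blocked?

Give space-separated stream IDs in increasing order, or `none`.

Op 1: conn=39 S1=22 S2=22 S3=22 blocked=[]
Op 2: conn=34 S1=22 S2=22 S3=17 blocked=[]
Op 3: conn=20 S1=22 S2=8 S3=17 blocked=[]
Op 4: conn=41 S1=22 S2=8 S3=17 blocked=[]
Op 5: conn=53 S1=22 S2=8 S3=17 blocked=[]
Op 6: conn=33 S1=2 S2=8 S3=17 blocked=[]
Op 7: conn=13 S1=2 S2=-12 S3=17 blocked=[2]
Op 8: conn=36 S1=2 S2=-12 S3=17 blocked=[2]

Answer: S2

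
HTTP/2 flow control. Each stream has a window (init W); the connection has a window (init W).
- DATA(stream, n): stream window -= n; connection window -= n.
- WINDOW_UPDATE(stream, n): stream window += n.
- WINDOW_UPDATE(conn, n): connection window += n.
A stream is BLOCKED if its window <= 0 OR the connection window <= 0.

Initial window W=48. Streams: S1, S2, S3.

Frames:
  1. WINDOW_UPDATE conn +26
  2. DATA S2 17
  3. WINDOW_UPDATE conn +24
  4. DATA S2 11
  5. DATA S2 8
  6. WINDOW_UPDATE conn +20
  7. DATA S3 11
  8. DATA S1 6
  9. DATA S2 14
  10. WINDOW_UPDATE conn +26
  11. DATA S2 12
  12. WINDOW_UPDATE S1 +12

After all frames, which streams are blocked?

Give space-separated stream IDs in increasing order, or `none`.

Op 1: conn=74 S1=48 S2=48 S3=48 blocked=[]
Op 2: conn=57 S1=48 S2=31 S3=48 blocked=[]
Op 3: conn=81 S1=48 S2=31 S3=48 blocked=[]
Op 4: conn=70 S1=48 S2=20 S3=48 blocked=[]
Op 5: conn=62 S1=48 S2=12 S3=48 blocked=[]
Op 6: conn=82 S1=48 S2=12 S3=48 blocked=[]
Op 7: conn=71 S1=48 S2=12 S3=37 blocked=[]
Op 8: conn=65 S1=42 S2=12 S3=37 blocked=[]
Op 9: conn=51 S1=42 S2=-2 S3=37 blocked=[2]
Op 10: conn=77 S1=42 S2=-2 S3=37 blocked=[2]
Op 11: conn=65 S1=42 S2=-14 S3=37 blocked=[2]
Op 12: conn=65 S1=54 S2=-14 S3=37 blocked=[2]

Answer: S2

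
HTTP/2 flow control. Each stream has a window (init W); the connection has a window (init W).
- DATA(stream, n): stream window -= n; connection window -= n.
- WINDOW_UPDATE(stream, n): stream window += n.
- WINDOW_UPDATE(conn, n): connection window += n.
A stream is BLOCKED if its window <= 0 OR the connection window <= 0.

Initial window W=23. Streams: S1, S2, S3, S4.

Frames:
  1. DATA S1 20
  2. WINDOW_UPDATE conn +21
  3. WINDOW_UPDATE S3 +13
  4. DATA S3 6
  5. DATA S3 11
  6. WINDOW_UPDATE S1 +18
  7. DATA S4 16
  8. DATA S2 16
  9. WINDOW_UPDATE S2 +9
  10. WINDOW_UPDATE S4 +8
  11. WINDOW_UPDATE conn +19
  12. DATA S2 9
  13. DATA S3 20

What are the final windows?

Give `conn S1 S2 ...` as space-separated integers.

Answer: -35 21 7 -1 15

Derivation:
Op 1: conn=3 S1=3 S2=23 S3=23 S4=23 blocked=[]
Op 2: conn=24 S1=3 S2=23 S3=23 S4=23 blocked=[]
Op 3: conn=24 S1=3 S2=23 S3=36 S4=23 blocked=[]
Op 4: conn=18 S1=3 S2=23 S3=30 S4=23 blocked=[]
Op 5: conn=7 S1=3 S2=23 S3=19 S4=23 blocked=[]
Op 6: conn=7 S1=21 S2=23 S3=19 S4=23 blocked=[]
Op 7: conn=-9 S1=21 S2=23 S3=19 S4=7 blocked=[1, 2, 3, 4]
Op 8: conn=-25 S1=21 S2=7 S3=19 S4=7 blocked=[1, 2, 3, 4]
Op 9: conn=-25 S1=21 S2=16 S3=19 S4=7 blocked=[1, 2, 3, 4]
Op 10: conn=-25 S1=21 S2=16 S3=19 S4=15 blocked=[1, 2, 3, 4]
Op 11: conn=-6 S1=21 S2=16 S3=19 S4=15 blocked=[1, 2, 3, 4]
Op 12: conn=-15 S1=21 S2=7 S3=19 S4=15 blocked=[1, 2, 3, 4]
Op 13: conn=-35 S1=21 S2=7 S3=-1 S4=15 blocked=[1, 2, 3, 4]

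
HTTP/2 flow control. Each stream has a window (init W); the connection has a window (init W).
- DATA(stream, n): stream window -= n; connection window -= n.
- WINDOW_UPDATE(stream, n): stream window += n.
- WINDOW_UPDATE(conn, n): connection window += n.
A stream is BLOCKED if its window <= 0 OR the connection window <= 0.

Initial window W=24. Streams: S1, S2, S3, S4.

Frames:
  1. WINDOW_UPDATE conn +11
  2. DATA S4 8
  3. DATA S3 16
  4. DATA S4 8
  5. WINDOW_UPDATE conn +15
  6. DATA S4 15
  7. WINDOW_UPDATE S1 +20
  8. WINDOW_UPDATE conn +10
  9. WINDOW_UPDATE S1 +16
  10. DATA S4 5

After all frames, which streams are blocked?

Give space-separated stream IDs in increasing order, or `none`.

Answer: S4

Derivation:
Op 1: conn=35 S1=24 S2=24 S3=24 S4=24 blocked=[]
Op 2: conn=27 S1=24 S2=24 S3=24 S4=16 blocked=[]
Op 3: conn=11 S1=24 S2=24 S3=8 S4=16 blocked=[]
Op 4: conn=3 S1=24 S2=24 S3=8 S4=8 blocked=[]
Op 5: conn=18 S1=24 S2=24 S3=8 S4=8 blocked=[]
Op 6: conn=3 S1=24 S2=24 S3=8 S4=-7 blocked=[4]
Op 7: conn=3 S1=44 S2=24 S3=8 S4=-7 blocked=[4]
Op 8: conn=13 S1=44 S2=24 S3=8 S4=-7 blocked=[4]
Op 9: conn=13 S1=60 S2=24 S3=8 S4=-7 blocked=[4]
Op 10: conn=8 S1=60 S2=24 S3=8 S4=-12 blocked=[4]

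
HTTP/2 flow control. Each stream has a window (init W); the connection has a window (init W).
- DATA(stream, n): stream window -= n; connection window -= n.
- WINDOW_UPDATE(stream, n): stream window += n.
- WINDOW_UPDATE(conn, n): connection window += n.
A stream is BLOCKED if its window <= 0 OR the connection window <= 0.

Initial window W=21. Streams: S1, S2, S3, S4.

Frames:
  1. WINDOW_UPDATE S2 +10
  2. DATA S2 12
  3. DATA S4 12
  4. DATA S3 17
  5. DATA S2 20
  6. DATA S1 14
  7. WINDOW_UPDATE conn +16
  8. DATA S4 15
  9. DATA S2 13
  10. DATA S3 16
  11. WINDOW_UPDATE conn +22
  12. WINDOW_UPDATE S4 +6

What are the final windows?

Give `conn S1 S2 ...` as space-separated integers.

Op 1: conn=21 S1=21 S2=31 S3=21 S4=21 blocked=[]
Op 2: conn=9 S1=21 S2=19 S3=21 S4=21 blocked=[]
Op 3: conn=-3 S1=21 S2=19 S3=21 S4=9 blocked=[1, 2, 3, 4]
Op 4: conn=-20 S1=21 S2=19 S3=4 S4=9 blocked=[1, 2, 3, 4]
Op 5: conn=-40 S1=21 S2=-1 S3=4 S4=9 blocked=[1, 2, 3, 4]
Op 6: conn=-54 S1=7 S2=-1 S3=4 S4=9 blocked=[1, 2, 3, 4]
Op 7: conn=-38 S1=7 S2=-1 S3=4 S4=9 blocked=[1, 2, 3, 4]
Op 8: conn=-53 S1=7 S2=-1 S3=4 S4=-6 blocked=[1, 2, 3, 4]
Op 9: conn=-66 S1=7 S2=-14 S3=4 S4=-6 blocked=[1, 2, 3, 4]
Op 10: conn=-82 S1=7 S2=-14 S3=-12 S4=-6 blocked=[1, 2, 3, 4]
Op 11: conn=-60 S1=7 S2=-14 S3=-12 S4=-6 blocked=[1, 2, 3, 4]
Op 12: conn=-60 S1=7 S2=-14 S3=-12 S4=0 blocked=[1, 2, 3, 4]

Answer: -60 7 -14 -12 0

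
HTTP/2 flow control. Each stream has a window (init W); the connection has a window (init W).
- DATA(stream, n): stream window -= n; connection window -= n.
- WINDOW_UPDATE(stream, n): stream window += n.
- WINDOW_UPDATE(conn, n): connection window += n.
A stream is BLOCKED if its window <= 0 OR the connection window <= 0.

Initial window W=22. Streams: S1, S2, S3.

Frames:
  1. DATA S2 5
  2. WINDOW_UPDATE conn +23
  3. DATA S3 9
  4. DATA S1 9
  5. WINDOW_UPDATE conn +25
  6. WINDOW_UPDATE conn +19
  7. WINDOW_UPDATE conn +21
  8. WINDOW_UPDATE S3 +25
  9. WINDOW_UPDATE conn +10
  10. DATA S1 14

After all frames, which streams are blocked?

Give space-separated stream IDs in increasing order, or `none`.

Answer: S1

Derivation:
Op 1: conn=17 S1=22 S2=17 S3=22 blocked=[]
Op 2: conn=40 S1=22 S2=17 S3=22 blocked=[]
Op 3: conn=31 S1=22 S2=17 S3=13 blocked=[]
Op 4: conn=22 S1=13 S2=17 S3=13 blocked=[]
Op 5: conn=47 S1=13 S2=17 S3=13 blocked=[]
Op 6: conn=66 S1=13 S2=17 S3=13 blocked=[]
Op 7: conn=87 S1=13 S2=17 S3=13 blocked=[]
Op 8: conn=87 S1=13 S2=17 S3=38 blocked=[]
Op 9: conn=97 S1=13 S2=17 S3=38 blocked=[]
Op 10: conn=83 S1=-1 S2=17 S3=38 blocked=[1]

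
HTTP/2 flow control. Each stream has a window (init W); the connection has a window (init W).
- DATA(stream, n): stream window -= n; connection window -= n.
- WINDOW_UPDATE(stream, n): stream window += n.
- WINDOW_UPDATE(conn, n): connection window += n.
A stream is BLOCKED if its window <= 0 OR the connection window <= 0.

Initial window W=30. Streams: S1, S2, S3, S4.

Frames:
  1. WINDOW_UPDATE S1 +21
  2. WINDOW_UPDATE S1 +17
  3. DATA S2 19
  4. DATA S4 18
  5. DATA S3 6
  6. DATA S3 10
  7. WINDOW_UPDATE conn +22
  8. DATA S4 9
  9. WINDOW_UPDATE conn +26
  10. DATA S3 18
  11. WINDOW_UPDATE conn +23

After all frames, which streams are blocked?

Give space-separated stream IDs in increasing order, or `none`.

Answer: S3

Derivation:
Op 1: conn=30 S1=51 S2=30 S3=30 S4=30 blocked=[]
Op 2: conn=30 S1=68 S2=30 S3=30 S4=30 blocked=[]
Op 3: conn=11 S1=68 S2=11 S3=30 S4=30 blocked=[]
Op 4: conn=-7 S1=68 S2=11 S3=30 S4=12 blocked=[1, 2, 3, 4]
Op 5: conn=-13 S1=68 S2=11 S3=24 S4=12 blocked=[1, 2, 3, 4]
Op 6: conn=-23 S1=68 S2=11 S3=14 S4=12 blocked=[1, 2, 3, 4]
Op 7: conn=-1 S1=68 S2=11 S3=14 S4=12 blocked=[1, 2, 3, 4]
Op 8: conn=-10 S1=68 S2=11 S3=14 S4=3 blocked=[1, 2, 3, 4]
Op 9: conn=16 S1=68 S2=11 S3=14 S4=3 blocked=[]
Op 10: conn=-2 S1=68 S2=11 S3=-4 S4=3 blocked=[1, 2, 3, 4]
Op 11: conn=21 S1=68 S2=11 S3=-4 S4=3 blocked=[3]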